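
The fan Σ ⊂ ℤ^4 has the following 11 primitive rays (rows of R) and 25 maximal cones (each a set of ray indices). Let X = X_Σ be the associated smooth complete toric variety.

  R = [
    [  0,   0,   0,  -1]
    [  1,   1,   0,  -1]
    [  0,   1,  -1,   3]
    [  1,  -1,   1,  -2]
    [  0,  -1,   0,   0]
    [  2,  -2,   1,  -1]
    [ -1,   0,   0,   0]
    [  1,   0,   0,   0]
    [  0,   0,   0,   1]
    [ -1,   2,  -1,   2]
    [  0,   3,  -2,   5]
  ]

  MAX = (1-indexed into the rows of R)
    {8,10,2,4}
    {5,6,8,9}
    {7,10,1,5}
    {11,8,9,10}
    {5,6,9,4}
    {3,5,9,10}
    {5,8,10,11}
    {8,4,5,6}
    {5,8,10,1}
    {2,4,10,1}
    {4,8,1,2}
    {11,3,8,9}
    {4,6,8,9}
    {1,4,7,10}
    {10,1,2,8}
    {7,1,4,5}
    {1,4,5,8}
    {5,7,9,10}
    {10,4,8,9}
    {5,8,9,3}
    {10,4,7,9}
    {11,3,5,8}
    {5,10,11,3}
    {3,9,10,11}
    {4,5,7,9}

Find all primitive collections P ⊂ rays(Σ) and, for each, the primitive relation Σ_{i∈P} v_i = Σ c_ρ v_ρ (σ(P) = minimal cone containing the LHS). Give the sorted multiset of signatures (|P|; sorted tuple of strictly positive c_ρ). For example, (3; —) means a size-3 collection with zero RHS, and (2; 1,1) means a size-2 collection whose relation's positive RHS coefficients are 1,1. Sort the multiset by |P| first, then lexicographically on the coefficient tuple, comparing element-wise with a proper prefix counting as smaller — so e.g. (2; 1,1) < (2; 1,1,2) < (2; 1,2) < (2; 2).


Minimal non-faces — 25 found among 11 rays, 25 max cones:

  P = {1,9}:  v_{1} + v_{9} = 0  ⇒ sig = (2; —)
  P = {7,8}:  v_{7} + v_{8} = 0  ⇒ sig = (2; —)
  P = {2,5}:  v_{2} + v_{5} = v_{1} + v_{8}  ⇒ sig = (2; 1,1)
  P = {3,4}:  v_{3} + v_{4} = v_{8} + v_{9}  ⇒ sig = (2; 1,1)
  P = {6,10}:  v_{6} + v_{10} = v_{8} + v_{9}  ⇒ sig = (2; 1,1)
  P = {7,11}:  v_{7} + v_{11} = v_{3} + v_{10}  ⇒ sig = (2; 1,1)
  P = {1,3}:  v_{1} + v_{3} = v_{5} + v_{8} + v_{10}  ⇒ sig = (2; 1,1,1)
  P = {1,6}:  v_{1} + v_{6} = v_{4} + v_{5} + v_{8}  ⇒ sig = (2; 1,1,1)
  P = {2,7}:  v_{2} + v_{7} = v_{1} + v_{4} + v_{10}  ⇒ sig = (2; 1,1,1)
  P = {2,9}:  v_{2} + v_{9} = v_{4} + v_{8} + v_{10}  ⇒ sig = (2; 1,1,1)
  P = {3,7}:  v_{3} + v_{7} = v_{5} + v_{9} + v_{10}  ⇒ sig = (2; 1,1,1)
  P = {6,7}:  v_{6} + v_{7} = v_{4} + v_{5} + v_{9}  ⇒ sig = (2; 1,1,1)
  P = {4,11}:  v_{4} + v_{11} = 2·v_{8} + v_{9} + v_{10}  ⇒ sig = (2; 1,1,2)
  P = {6,11}:  v_{6} + v_{11} = v_{3} + 2·v_{8} + v_{9}  ⇒ sig = (2; 1,1,2)
  P = {2,3}:  v_{2} + v_{3} = 2·v_{8} + v_{10}  ⇒ sig = (2; 1,2)
  P = {2,6}:  v_{2} + v_{6} = v_{4} + 2·v_{8}  ⇒ sig = (2; 1,2)
  P = {1,11}:  v_{1} + v_{11} = v_{5} + 2·v_{8} + 2·v_{10}  ⇒ sig = (2; 1,2,2)
  P = {3,6}:  v_{3} + v_{6} = v_{5} + 2·v_{8} + 2·v_{9}  ⇒ sig = (2; 1,2,2)
  P = {2,11}:  v_{2} + v_{11} = 3·v_{8} + 2·v_{10}  ⇒ sig = (2; 2,3)
  P = {4,5,10}:  v_{4} + v_{5} + v_{10} = 0  ⇒ sig = (3; —)
  P = {3,8,10}:  v_{3} + v_{8} + v_{10} = v_{11}  ⇒ sig = (3; 1)
  P = {5,9,11}:  v_{5} + v_{9} + v_{11} = 2·v_{3}  ⇒ sig = (3; 2)
  P = {1,4,8,10}:  v_{1} + v_{4} + v_{8} + v_{10} = v_{2}  ⇒ sig = (4; 1)
  P = {4,5,8,9}:  v_{4} + v_{5} + v_{8} + v_{9} = v_{6}  ⇒ sig = (4; 1)
  P = {5,8,9,10}:  v_{5} + v_{8} + v_{9} + v_{10} = v_{3}  ⇒ sig = (4; 1)

so the primitive-relation signature multiset is
{ (2; —) ×2,  (2; 1,1) ×4,  (2; 1,1,1) ×6,  (2; 1,1,2) ×2,  (2; 1,2) ×2,  (2; 1,2,2) ×2,  (2; 2,3),  (3; —),  (3; 1),  (3; 2),  (4; 1) ×3 }


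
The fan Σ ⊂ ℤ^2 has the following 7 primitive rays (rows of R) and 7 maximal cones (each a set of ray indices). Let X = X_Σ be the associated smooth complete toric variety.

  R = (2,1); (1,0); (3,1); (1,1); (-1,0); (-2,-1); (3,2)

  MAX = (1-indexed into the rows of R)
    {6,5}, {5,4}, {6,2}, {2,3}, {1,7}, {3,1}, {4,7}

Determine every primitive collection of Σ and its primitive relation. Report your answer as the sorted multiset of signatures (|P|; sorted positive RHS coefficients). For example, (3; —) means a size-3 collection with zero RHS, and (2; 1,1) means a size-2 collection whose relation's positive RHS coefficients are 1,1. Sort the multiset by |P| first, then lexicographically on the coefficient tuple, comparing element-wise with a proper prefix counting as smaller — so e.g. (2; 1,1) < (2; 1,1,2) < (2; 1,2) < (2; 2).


Δ(Σ) — 7 vertices, 14 min non-faces:

  {1,6}:  v_{1} + v_{6} = 0 — sig = (2; —)
  {2,5}:  v_{2} + v_{5} = 0 — sig = (2; —)
  {1,2}:  v_{1} + v_{2} = v_{3} — sig = (2; 1)
  {1,4}:  v_{1} + v_{4} = v_{7} — sig = (2; 1)
  {1,5}:  v_{1} + v_{5} = v_{4} — sig = (2; 1)
  {2,4}:  v_{2} + v_{4} = v_{1} — sig = (2; 1)
  {3,5}:  v_{3} + v_{5} = v_{1} — sig = (2; 1)
  {3,6}:  v_{3} + v_{6} = v_{2} — sig = (2; 1)
  {4,6}:  v_{4} + v_{6} = v_{5} — sig = (2; 1)
  {6,7}:  v_{6} + v_{7} = v_{4} — sig = (2; 1)
  {2,7}:  v_{2} + v_{7} = 2·v_{1} — sig = (2; 2)
  {3,4}:  v_{3} + v_{4} = 2·v_{1} — sig = (2; 2)
  {5,7}:  v_{5} + v_{7} = 2·v_{4} — sig = (2; 2)
  {3,7}:  v_{3} + v_{7} = 3·v_{1} — sig = (2; 3)

so the primitive-relation signature multiset is
    (2; —)
    (2; —)
    (2; 1)
    (2; 1)
    (2; 1)
    (2; 1)
    (2; 1)
    (2; 1)
    (2; 1)
    (2; 1)
    (2; 2)
    (2; 2)
    (2; 2)
    (2; 3)


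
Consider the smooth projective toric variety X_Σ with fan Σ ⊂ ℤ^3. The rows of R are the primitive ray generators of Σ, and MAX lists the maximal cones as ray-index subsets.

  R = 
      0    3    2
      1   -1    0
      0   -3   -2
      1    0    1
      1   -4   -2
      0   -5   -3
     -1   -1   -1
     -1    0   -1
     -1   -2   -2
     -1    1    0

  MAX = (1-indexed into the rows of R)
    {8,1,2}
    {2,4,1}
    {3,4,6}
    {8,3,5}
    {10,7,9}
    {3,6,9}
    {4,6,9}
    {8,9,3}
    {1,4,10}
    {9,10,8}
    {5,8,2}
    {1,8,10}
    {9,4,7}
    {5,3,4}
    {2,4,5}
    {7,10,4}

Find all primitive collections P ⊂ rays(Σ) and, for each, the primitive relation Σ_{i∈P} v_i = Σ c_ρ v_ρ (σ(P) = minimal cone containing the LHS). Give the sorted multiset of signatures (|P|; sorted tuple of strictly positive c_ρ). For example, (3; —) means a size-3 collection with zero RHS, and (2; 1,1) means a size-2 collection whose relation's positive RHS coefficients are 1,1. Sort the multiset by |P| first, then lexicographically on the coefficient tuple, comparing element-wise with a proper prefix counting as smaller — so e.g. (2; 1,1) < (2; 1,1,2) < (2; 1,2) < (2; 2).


23 minimal non-faces of Δ(Σ) (on 10 rays):

  • {1,3}:  v_{1} + v_{3} = 0 — sig = (2; —)
  • {2,10}:  v_{2} + v_{10} = 0 — sig = (2; —)
  • {4,8}:  v_{4} + v_{8} = 0 — sig = (2; —)
  • {1,5}:  v_{1} + v_{5} = v_{2} — sig = (2; 1)
  • {1,9}:  v_{1} + v_{9} = v_{10} — sig = (2; 1)
  • {2,3}:  v_{2} + v_{3} = v_{5} — sig = (2; 1)
  • {2,9}:  v_{2} + v_{9} = v_{3} — sig = (2; 1)
  • {3,10}:  v_{3} + v_{10} = v_{9} — sig = (2; 1)
  • {5,7}:  v_{5} + v_{7} = v_{6} — sig = (2; 1)
  • {5,10}:  v_{5} + v_{10} = v_{3} — sig = (2; 1)
  • {1,6}:  v_{1} + v_{6} = v_{4} + v_{9} — sig = (2; 1,1)
  • {2,7}:  v_{2} + v_{7} = v_{4} + v_{9} — sig = (2; 1,1)
  • {6,8}:  v_{6} + v_{8} = v_{3} + v_{9} — sig = (2; 1,1)
  • {7,8}:  v_{7} + v_{8} = v_{9} + v_{10} — sig = (2; 1,1)
  • {1,7}:  v_{1} + v_{7} = v_{4} + 2·v_{10} — sig = (2; 1,2)
  • {2,6}:  v_{2} + v_{6} = 2·v_{3} + v_{4} — sig = (2; 1,2)
  • {3,7}:  v_{3} + v_{7} = v_{4} + 2·v_{9} — sig = (2; 1,2)
  • {6,10}:  v_{6} + v_{10} = v_{4} + 2·v_{9} — sig = (2; 1,2)
  • {5,6}:  v_{5} + v_{6} = 3·v_{3} + v_{4} — sig = (2; 1,3)
  • {5,9}:  v_{5} + v_{9} = 2·v_{3} — sig = (2; 2)
  • {6,7}:  v_{6} + v_{7} = 2·v_{4} + 3·v_{9} — sig = (2; 2,3)
  • {3,4,9}:  v_{3} + v_{4} + v_{9} = v_{6} — sig = (3; 1)
  • {4,9,10}:  v_{4} + v_{9} + v_{10} = v_{7} — sig = (3; 1)

Signatures (|P|; sorted positive RHS coefficients), sorted:
    |P|=2: 21 collections, coeffs (), (), (), (1), (1), (1), (1), (1), (1), (1), (1,1), (1,1), (1,1), (1,1), (1,2), (1,2), (1,2), (1,2), (1,3), (2), (2,3)
    |P|=3: 2 collections, coeffs (1), (1)


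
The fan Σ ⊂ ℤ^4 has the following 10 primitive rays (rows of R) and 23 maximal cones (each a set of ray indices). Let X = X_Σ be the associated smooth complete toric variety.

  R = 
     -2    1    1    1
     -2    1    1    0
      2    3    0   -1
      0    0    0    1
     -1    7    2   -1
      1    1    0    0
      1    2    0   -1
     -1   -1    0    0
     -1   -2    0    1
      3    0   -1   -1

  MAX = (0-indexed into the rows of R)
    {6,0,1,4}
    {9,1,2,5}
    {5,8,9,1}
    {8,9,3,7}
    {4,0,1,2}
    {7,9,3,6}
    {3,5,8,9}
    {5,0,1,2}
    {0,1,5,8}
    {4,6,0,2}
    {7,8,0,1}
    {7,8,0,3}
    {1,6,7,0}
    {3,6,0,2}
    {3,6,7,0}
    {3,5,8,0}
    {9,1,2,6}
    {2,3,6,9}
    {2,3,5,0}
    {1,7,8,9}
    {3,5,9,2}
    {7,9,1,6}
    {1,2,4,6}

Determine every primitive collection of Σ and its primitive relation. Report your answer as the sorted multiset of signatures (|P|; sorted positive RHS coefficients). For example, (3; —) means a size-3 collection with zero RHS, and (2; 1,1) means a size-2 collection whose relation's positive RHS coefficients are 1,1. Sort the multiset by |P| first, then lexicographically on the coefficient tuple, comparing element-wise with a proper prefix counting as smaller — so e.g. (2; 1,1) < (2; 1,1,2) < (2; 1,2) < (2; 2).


Σ has 13 primitive collections:

  P={5,7}:  v_{5} + v_{7} = 0 — sig = (2; —)
  P={6,8}:  v_{6} + v_{8} = 0 — sig = (2; —)
  P={0,9}:  v_{0} + v_{9} = v_{5} — sig = (2; 1)
  P={1,3}:  v_{1} + v_{3} = v_{0} — sig = (2; 1)
  P={2,7}:  v_{2} + v_{7} = v_{6} — sig = (2; 1)
  P={2,8}:  v_{2} + v_{8} = v_{5} — sig = (2; 1)
  P={5,6}:  v_{5} + v_{6} = v_{2} — sig = (2; 1)
  P={4,8}:  v_{4} + v_{8} = v_{0} + v_{1} + v_{2} — sig = (2; 1,1,1)
  P={3,4}:  v_{3} + v_{4} = 2·v_{0} + v_{2} + v_{6} — sig = (2; 1,1,2)
  P={4,5}:  v_{4} + v_{5} = v_{0} + v_{1} + 2·v_{2} — sig = (2; 1,1,2)
  P={4,7}:  v_{4} + v_{7} = v_{0} + v_{1} + 2·v_{6} — sig = (2; 1,1,2)
  P={4,9}:  v_{4} + v_{9} = v_{1} + 2·v_{2} — sig = (2; 1,2)
  P={0,1,2,6}:  v_{0} + v_{1} + v_{2} + v_{6} = v_{4} — sig = (4; 1)

Signatures (|P|; sorted positive RHS coefficients), sorted:
[(2; —), (2; —), (2; 1), (2; 1), (2; 1), (2; 1), (2; 1), (2; 1,1,1), (2; 1,1,2), (2; 1,1,2), (2; 1,1,2), (2; 1,2), (4; 1)]


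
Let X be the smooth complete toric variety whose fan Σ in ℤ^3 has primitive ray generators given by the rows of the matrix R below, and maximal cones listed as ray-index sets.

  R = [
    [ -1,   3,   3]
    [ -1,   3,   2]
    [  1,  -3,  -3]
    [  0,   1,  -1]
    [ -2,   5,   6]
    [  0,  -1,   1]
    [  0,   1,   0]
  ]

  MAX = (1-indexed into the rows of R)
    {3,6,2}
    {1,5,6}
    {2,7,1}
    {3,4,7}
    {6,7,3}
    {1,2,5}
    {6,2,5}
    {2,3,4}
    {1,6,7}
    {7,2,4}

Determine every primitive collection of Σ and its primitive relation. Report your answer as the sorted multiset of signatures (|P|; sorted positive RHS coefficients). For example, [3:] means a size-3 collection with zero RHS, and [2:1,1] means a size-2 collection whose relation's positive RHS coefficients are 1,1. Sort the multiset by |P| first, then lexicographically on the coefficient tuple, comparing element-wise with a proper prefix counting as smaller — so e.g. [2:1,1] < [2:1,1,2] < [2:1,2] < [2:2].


Minimal non-faces — 9 found among 7 rays, 10 max cones:

  P={1,3}:  v_{1} + v_{3} = 0  →  sig = [2:]
  P={4,6}:  v_{4} + v_{6} = 0  →  sig = [2:]
  P={1,4}:  v_{1} + v_{4} = v_{2} + v_{7}  →  sig = [2:1,1]
  P={3,5}:  v_{3} + v_{5} = v_{2} + v_{6}  →  sig = [2:1,1]
  P={4,5}:  v_{4} + v_{5} = v_{1} + v_{2}  →  sig = [2:1,1]
  P={5,7}:  v_{5} + v_{7} = 2·v_{1}  →  sig = [2:2]
  P={1,2,6}:  v_{1} + v_{2} + v_{6} = v_{5}  →  sig = [3:1]
  P={2,3,7}:  v_{2} + v_{3} + v_{7} = v_{4}  →  sig = [3:1]
  P={2,6,7}:  v_{2} + v_{6} + v_{7} = v_{1}  →  sig = [3:1]

Signatures (|P|; sorted positive RHS coefficients), sorted:
{ [2:] ×2,  [2:1,1] ×3,  [2:2],  [3:1] ×3 }


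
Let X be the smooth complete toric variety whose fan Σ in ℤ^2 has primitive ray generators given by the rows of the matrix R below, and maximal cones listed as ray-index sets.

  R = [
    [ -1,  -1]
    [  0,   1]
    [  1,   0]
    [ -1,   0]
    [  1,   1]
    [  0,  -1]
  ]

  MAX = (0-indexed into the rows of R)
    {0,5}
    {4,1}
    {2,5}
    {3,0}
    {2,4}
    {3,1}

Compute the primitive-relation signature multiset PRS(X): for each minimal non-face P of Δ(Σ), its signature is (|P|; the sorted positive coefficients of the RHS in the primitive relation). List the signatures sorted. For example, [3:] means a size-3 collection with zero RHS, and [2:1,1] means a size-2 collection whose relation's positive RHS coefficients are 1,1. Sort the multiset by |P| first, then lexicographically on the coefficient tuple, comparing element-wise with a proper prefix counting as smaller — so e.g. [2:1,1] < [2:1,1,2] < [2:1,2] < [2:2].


9 collections generate NE(X_Σ); each relation:

  P={0,4}:  v_{0} + v_{4} = 0 ; sig = [2:]
  P={1,5}:  v_{1} + v_{5} = 0 ; sig = [2:]
  P={2,3}:  v_{2} + v_{3} = 0 ; sig = [2:]
  P={0,1}:  v_{0} + v_{1} = v_{3} ; sig = [2:1]
  P={0,2}:  v_{0} + v_{2} = v_{5} ; sig = [2:1]
  P={1,2}:  v_{1} + v_{2} = v_{4} ; sig = [2:1]
  P={3,4}:  v_{3} + v_{4} = v_{1} ; sig = [2:1]
  P={3,5}:  v_{3} + v_{5} = v_{0} ; sig = [2:1]
  P={4,5}:  v_{4} + v_{5} = v_{2} ; sig = [2:1]

Signatures (|P|; sorted positive RHS coefficients), sorted:
    |P|=2: 9 collections, coeffs (), (), (), (1), (1), (1), (1), (1), (1)


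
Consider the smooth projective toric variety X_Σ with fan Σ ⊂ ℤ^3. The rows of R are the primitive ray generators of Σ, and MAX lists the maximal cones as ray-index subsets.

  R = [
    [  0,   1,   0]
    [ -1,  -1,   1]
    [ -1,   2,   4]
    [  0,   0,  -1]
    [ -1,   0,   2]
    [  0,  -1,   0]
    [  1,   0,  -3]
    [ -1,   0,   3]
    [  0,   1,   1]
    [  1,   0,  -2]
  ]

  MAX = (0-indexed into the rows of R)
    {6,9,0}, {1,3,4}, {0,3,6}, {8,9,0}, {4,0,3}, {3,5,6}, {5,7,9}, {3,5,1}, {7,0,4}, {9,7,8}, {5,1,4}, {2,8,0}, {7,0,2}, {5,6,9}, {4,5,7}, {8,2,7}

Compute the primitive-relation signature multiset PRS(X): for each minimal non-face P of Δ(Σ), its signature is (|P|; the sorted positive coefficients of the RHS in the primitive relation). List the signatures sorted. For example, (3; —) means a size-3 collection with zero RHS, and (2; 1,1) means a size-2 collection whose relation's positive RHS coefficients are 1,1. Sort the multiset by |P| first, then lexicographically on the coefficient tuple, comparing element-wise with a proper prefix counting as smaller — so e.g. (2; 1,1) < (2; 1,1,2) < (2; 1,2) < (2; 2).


Σ has 24 primitive collections:

  P={0,5}:  v_{0} + v_{5} = 0  ⇒ sig = (2; —)
  P={4,9}:  v_{4} + v_{9} = 0  ⇒ sig = (2; —)
  P={6,7}:  v_{6} + v_{7} = 0  ⇒ sig = (2; —)
  P={1,8}:  v_{1} + v_{8} = v_{4}  ⇒ sig = (2; 1)
  P={3,7}:  v_{3} + v_{7} = v_{4}  ⇒ sig = (2; 1)
  P={3,8}:  v_{3} + v_{8} = v_{0}  ⇒ sig = (2; 1)
  P={3,9}:  v_{3} + v_{9} = v_{6}  ⇒ sig = (2; 1)
  P={4,6}:  v_{4} + v_{6} = v_{3}  ⇒ sig = (2; 1)
  P={0,1}:  v_{0} + v_{1} = v_{3} + v_{4}  ⇒ sig = (2; 1,1)
  P={1,9}:  v_{1} + v_{9} = v_{3} + v_{5}  ⇒ sig = (2; 1,1)
  P={2,5}:  v_{2} + v_{5} = v_{7} + v_{8}  ⇒ sig = (2; 1,1)
  P={2,6}:  v_{2} + v_{6} = v_{0} + v_{8}  ⇒ sig = (2; 1,1)
  P={4,8}:  v_{4} + v_{8} = v_{0} + v_{7}  ⇒ sig = (2; 1,1)
  P={5,8}:  v_{5} + v_{8} = v_{7} + v_{9}  ⇒ sig = (2; 1,1)
  P={6,8}:  v_{6} + v_{8} = v_{0} + v_{9}  ⇒ sig = (2; 1,1)
  P={1,2}:  v_{1} + v_{2} = v_{0} + v_{4} + v_{7}  ⇒ sig = (2; 1,1,1)
  P={1,6}:  v_{1} + v_{6} = 2·v_{3} + v_{5}  ⇒ sig = (2; 1,2)
  P={1,7}:  v_{1} + v_{7} = 2·v_{4} + v_{5}  ⇒ sig = (2; 1,2)
  P={2,3}:  v_{2} + v_{3} = 2·v_{0} + v_{7}  ⇒ sig = (2; 1,2)
  P={2,9}:  v_{2} + v_{9} = 2·v_{8}  ⇒ sig = (2; 2)
  P={2,4}:  v_{2} + v_{4} = 2·v_{0} + 2·v_{7}  ⇒ sig = (2; 2,2)
  P={0,7,8}:  v_{0} + v_{7} + v_{8} = v_{2}  ⇒ sig = (3; 1)
  P={0,7,9}:  v_{0} + v_{7} + v_{9} = v_{8}  ⇒ sig = (3; 1)
  P={3,4,5}:  v_{3} + v_{4} + v_{5} = v_{1}  ⇒ sig = (3; 1)

Sorted signature multiset PRS(X):
{ (2; —) ×3,  (2; 1) ×5,  (2; 1,1) ×7,  (2; 1,1,1),  (2; 1,2) ×3,  (2; 2),  (2; 2,2),  (3; 1) ×3 }


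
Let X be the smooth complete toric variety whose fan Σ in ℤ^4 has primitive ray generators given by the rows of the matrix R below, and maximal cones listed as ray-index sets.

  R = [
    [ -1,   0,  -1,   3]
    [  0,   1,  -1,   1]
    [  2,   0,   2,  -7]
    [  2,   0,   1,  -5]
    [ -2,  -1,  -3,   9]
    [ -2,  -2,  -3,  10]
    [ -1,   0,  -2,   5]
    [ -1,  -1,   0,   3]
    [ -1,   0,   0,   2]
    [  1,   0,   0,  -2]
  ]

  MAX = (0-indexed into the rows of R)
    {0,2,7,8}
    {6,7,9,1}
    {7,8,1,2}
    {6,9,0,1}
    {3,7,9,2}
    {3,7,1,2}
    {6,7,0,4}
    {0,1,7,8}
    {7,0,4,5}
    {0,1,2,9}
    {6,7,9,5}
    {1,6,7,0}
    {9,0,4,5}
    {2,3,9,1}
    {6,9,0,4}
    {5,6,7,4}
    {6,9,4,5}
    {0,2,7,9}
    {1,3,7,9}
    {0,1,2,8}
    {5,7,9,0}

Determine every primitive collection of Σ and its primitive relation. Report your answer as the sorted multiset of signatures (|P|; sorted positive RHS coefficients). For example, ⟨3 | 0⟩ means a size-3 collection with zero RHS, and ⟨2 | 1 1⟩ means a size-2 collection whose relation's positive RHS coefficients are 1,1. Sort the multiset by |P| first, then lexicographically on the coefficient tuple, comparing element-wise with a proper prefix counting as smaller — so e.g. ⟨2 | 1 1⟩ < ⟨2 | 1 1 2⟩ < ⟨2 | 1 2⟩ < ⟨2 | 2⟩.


Σ has 20 primitive collections:

  {8,9}:  v_{8} + v_{9} = 0 ; sig = ⟨2 | 0⟩
  {0,3}:  v_{0} + v_{3} = v_{9} ; sig = ⟨2 | 1⟩
  {2,6}:  v_{2} + v_{6} = v_{9} ; sig = ⟨2 | 1⟩
  {5,8}:  v_{5} + v_{8} = v_{4} + v_{7} ; sig = ⟨2 | 1 1⟩
  {3,8}:  v_{3} + v_{8} = v_{1} + v_{2} + v_{7} ; sig = ⟨2 | 1 1 1⟩
  {4,8}:  v_{4} + v_{8} = v_{0} + v_{6} + v_{7} ; sig = ⟨2 | 1 1 1⟩
  {6,8}:  v_{6} + v_{8} = v_{0} + v_{1} + v_{7} ; sig = ⟨2 | 1 1 1⟩
  {1,5}:  v_{1} + v_{5} = 2·v_{6} + v_{7} + v_{9} ; sig = ⟨2 | 1 1 2⟩
  {2,4}:  v_{2} + v_{4} = v_{0} + v_{7} + 2·v_{9} ; sig = ⟨2 | 1 1 2⟩
  {3,4}:  v_{3} + v_{4} = v_{6} + v_{7} + 2·v_{9} ; sig = ⟨2 | 1 1 2⟩
  {3,6}:  v_{3} + v_{6} = v_{1} + v_{7} + 2·v_{9} ; sig = ⟨2 | 1 1 2⟩
  {2,5}:  v_{2} + v_{5} = v_{0} + 2·v_{7} + 3·v_{9} ; sig = ⟨2 | 1 2 3⟩
  {3,5}:  v_{3} + v_{5} = v_{6} + 2·v_{7} + 3·v_{9} ; sig = ⟨2 | 1 2 3⟩
  {1,4}:  v_{1} + v_{4} = 2·v_{6} ; sig = ⟨2 | 2⟩
  {4,7,9}:  v_{4} + v_{7} + v_{9} = v_{5} ; sig = ⟨3 | 1⟩
  {0,5,6}:  v_{0} + v_{5} + v_{6} = 2·v_{4} ; sig = ⟨3 | 2⟩
  {0,1,2,7}:  v_{0} + v_{1} + v_{2} + v_{7} = 0 ; sig = ⟨4 | 0⟩
  {0,1,7,9}:  v_{0} + v_{1} + v_{7} + v_{9} = v_{6} ; sig = ⟨4 | 1⟩
  {0,6,7,9}:  v_{0} + v_{6} + v_{7} + v_{9} = v_{4} ; sig = ⟨4 | 1⟩
  {1,2,7,9}:  v_{1} + v_{2} + v_{7} + v_{9} = v_{3} ; sig = ⟨4 | 1⟩

Signatures (|P|; sorted positive RHS coefficients), sorted:
[⟨2 | 0⟩, ⟨2 | 1⟩, ⟨2 | 1⟩, ⟨2 | 1 1⟩, ⟨2 | 1 1 1⟩, ⟨2 | 1 1 1⟩, ⟨2 | 1 1 1⟩, ⟨2 | 1 1 2⟩, ⟨2 | 1 1 2⟩, ⟨2 | 1 1 2⟩, ⟨2 | 1 1 2⟩, ⟨2 | 1 2 3⟩, ⟨2 | 1 2 3⟩, ⟨2 | 2⟩, ⟨3 | 1⟩, ⟨3 | 2⟩, ⟨4 | 0⟩, ⟨4 | 1⟩, ⟨4 | 1⟩, ⟨4 | 1⟩]


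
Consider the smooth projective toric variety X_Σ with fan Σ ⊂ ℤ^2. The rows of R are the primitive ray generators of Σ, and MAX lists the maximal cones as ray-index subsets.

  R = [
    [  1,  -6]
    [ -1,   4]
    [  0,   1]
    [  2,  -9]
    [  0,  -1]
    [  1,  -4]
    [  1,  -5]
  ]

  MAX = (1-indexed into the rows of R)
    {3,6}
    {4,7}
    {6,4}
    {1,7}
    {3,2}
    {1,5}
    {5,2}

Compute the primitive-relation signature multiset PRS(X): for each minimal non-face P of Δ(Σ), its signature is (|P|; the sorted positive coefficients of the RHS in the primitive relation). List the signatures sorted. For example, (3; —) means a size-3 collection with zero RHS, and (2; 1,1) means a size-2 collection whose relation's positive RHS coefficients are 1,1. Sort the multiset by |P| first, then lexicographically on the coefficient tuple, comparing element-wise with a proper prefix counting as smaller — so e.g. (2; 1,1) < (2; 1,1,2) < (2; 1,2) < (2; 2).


14 collections generate NE(X_Σ); each relation:

  P = {2,6}:  v_{2} + v_{6} = 0  so sig = (2; —)
  P = {3,5}:  v_{3} + v_{5} = 0  so sig = (2; —)
  P = {1,3}:  v_{1} + v_{3} = v_{7}  so sig = (2; 1)
  P = {2,4}:  v_{2} + v_{4} = v_{7}  so sig = (2; 1)
  P = {2,7}:  v_{2} + v_{7} = v_{5}  so sig = (2; 1)
  P = {3,7}:  v_{3} + v_{7} = v_{6}  so sig = (2; 1)
  P = {5,6}:  v_{5} + v_{6} = v_{7}  so sig = (2; 1)
  P = {5,7}:  v_{5} + v_{7} = v_{1}  so sig = (2; 1)
  P = {6,7}:  v_{6} + v_{7} = v_{4}  so sig = (2; 1)
  P = {1,2}:  v_{1} + v_{2} = 2·v_{5}  so sig = (2; 2)
  P = {1,6}:  v_{1} + v_{6} = 2·v_{7}  so sig = (2; 2)
  P = {3,4}:  v_{3} + v_{4} = 2·v_{6}  so sig = (2; 2)
  P = {4,5}:  v_{4} + v_{5} = 2·v_{7}  so sig = (2; 2)
  P = {1,4}:  v_{1} + v_{4} = 3·v_{7}  so sig = (2; 3)

so the primitive-relation signature multiset is
    (2; —)
    (2; —)
    (2; 1)
    (2; 1)
    (2; 1)
    (2; 1)
    (2; 1)
    (2; 1)
    (2; 1)
    (2; 2)
    (2; 2)
    (2; 2)
    (2; 2)
    (2; 3)


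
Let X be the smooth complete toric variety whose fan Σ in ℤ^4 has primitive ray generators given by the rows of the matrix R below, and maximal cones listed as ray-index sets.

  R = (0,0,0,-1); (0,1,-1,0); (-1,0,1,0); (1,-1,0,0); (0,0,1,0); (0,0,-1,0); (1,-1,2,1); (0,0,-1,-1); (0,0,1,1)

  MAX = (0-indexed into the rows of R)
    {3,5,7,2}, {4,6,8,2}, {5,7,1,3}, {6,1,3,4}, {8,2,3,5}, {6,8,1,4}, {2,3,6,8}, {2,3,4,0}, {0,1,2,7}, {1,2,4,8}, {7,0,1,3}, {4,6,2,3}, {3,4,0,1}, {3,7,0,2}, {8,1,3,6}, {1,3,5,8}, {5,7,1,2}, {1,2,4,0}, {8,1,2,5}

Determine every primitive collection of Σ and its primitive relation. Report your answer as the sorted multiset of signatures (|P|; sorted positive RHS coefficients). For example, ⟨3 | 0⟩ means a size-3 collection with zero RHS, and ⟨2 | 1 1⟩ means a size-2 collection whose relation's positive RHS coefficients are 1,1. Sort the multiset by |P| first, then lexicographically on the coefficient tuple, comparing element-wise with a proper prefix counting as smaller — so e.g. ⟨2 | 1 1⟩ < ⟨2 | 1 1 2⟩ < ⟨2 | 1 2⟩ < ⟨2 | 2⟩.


Σ has 11 primitive collections:

  {4,5}:  v_{4} + v_{5} = 0  ⇒ sig = ⟨2 | 0⟩
  {7,8}:  v_{7} + v_{8} = 0  ⇒ sig = ⟨2 | 0⟩
  {0,5}:  v_{0} + v_{5} = v_{7}  ⇒ sig = ⟨2 | 1⟩
  {0,8}:  v_{0} + v_{8} = v_{4}  ⇒ sig = ⟨2 | 1⟩
  {4,7}:  v_{4} + v_{7} = v_{0}  ⇒ sig = ⟨2 | 1⟩
  {5,6}:  v_{5} + v_{6} = v_{3} + v_{8}  ⇒ sig = ⟨2 | 1 1⟩
  {6,7}:  v_{6} + v_{7} = v_{3} + v_{4}  ⇒ sig = ⟨2 | 1 1⟩
  {0,6}:  v_{0} + v_{6} = v_{3} + 2·v_{4}  ⇒ sig = ⟨2 | 1 2⟩
  {1,2,3}:  v_{1} + v_{2} + v_{3} = 0  ⇒ sig = ⟨3 | 0⟩
  {3,4,8}:  v_{3} + v_{4} + v_{8} = v_{6}  ⇒ sig = ⟨3 | 1⟩
  {1,2,6}:  v_{1} + v_{2} + v_{6} = v_{4} + v_{8}  ⇒ sig = ⟨3 | 1 1⟩

Sorted signature multiset PRS(X):
    ⟨2 | 0⟩
    ⟨2 | 0⟩
    ⟨2 | 1⟩
    ⟨2 | 1⟩
    ⟨2 | 1⟩
    ⟨2 | 1 1⟩
    ⟨2 | 1 1⟩
    ⟨2 | 1 2⟩
    ⟨3 | 0⟩
    ⟨3 | 1⟩
    ⟨3 | 1 1⟩


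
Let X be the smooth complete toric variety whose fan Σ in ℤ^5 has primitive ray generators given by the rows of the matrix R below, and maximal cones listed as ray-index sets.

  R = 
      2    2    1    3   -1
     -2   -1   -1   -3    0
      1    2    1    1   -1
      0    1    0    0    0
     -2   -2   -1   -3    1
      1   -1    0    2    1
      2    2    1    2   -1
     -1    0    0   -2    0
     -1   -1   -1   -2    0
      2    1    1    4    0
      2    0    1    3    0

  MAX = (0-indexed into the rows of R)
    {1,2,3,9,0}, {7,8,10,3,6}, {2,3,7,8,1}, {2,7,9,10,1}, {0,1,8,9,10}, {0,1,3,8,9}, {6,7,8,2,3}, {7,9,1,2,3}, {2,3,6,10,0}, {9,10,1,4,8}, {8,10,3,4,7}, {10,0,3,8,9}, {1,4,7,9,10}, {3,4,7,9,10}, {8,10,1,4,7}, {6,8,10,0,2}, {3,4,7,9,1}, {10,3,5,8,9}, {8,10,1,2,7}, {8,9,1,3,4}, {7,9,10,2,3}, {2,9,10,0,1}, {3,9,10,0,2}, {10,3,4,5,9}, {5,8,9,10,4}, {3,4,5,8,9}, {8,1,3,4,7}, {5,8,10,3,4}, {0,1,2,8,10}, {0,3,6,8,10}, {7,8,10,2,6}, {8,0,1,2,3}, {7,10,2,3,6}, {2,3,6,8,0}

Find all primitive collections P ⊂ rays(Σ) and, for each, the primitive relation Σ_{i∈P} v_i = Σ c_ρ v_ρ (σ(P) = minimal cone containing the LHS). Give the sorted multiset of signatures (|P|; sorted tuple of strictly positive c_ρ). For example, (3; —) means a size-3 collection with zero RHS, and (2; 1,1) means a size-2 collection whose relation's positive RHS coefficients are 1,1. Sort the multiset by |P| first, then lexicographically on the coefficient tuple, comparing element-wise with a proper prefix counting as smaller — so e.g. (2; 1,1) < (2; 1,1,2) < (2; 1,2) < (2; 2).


16 minimal non-faces of Δ(Σ) (on 11 rays):

  {0,4}:  v_{0} + v_{4} = 0  ⇒ sig = (2; —)
  {0,7}:  v_{0} + v_{7} = v_{2}  ⇒ sig = (2; 1)
  {2,4}:  v_{2} + v_{4} = v_{7}  ⇒ sig = (2; 1)
  {1,6}:  v_{1} + v_{6} = v_{2} + v_{8}  ⇒ sig = (2; 1,1)
  {2,5}:  v_{2} + v_{5} = v_{3} + v_{10}  ⇒ sig = (2; 1,1)
  {1,5}:  v_{1} + v_{5} = v_{4} + v_{8} + v_{9}  ⇒ sig = (2; 1,1,1)
  {5,7}:  v_{5} + v_{7} = v_{3} + v_{4} + v_{10}  ⇒ sig = (2; 1,1,1)
  {6,9}:  v_{6} + v_{9} = v_{0} + v_{3} + v_{10}  ⇒ sig = (2; 1,1,1)
  {0,5}:  v_{0} + v_{5} = v_{3} + v_{8} + v_{9} + v_{10}  ⇒ sig = (2; 1,1,1,1)
  {4,6}:  v_{4} + v_{6} = v_{3} + v_{7} + v_{8} + v_{10}  ⇒ sig = (2; 1,1,1,1)
  {5,6}:  v_{5} + v_{6} = 2·v_{3} + v_{8} + 2·v_{10}  ⇒ sig = (2; 1,2,2)
  {1,3,10}:  v_{1} + v_{3} + v_{10} = 0  ⇒ sig = (3; —)
  {7,8,9}:  v_{7} + v_{8} + v_{9} = 0  ⇒ sig = (3; —)
  {2,8,9}:  v_{2} + v_{8} + v_{9} = v_{0}  ⇒ sig = (3; 1)
  {2,3,8,10}:  v_{2} + v_{3} + v_{8} + v_{10} = v_{6}  ⇒ sig = (4; 1)
  {3,4,8,9,10}:  v_{3} + v_{4} + v_{8} + v_{9} + v_{10} = v_{5}  ⇒ sig = (5; 1)

Hence PRS(X_Σ) =
[(2; —), (2; 1), (2; 1), (2; 1,1), (2; 1,1), (2; 1,1,1), (2; 1,1,1), (2; 1,1,1), (2; 1,1,1,1), (2; 1,1,1,1), (2; 1,2,2), (3; —), (3; —), (3; 1), (4; 1), (5; 1)]


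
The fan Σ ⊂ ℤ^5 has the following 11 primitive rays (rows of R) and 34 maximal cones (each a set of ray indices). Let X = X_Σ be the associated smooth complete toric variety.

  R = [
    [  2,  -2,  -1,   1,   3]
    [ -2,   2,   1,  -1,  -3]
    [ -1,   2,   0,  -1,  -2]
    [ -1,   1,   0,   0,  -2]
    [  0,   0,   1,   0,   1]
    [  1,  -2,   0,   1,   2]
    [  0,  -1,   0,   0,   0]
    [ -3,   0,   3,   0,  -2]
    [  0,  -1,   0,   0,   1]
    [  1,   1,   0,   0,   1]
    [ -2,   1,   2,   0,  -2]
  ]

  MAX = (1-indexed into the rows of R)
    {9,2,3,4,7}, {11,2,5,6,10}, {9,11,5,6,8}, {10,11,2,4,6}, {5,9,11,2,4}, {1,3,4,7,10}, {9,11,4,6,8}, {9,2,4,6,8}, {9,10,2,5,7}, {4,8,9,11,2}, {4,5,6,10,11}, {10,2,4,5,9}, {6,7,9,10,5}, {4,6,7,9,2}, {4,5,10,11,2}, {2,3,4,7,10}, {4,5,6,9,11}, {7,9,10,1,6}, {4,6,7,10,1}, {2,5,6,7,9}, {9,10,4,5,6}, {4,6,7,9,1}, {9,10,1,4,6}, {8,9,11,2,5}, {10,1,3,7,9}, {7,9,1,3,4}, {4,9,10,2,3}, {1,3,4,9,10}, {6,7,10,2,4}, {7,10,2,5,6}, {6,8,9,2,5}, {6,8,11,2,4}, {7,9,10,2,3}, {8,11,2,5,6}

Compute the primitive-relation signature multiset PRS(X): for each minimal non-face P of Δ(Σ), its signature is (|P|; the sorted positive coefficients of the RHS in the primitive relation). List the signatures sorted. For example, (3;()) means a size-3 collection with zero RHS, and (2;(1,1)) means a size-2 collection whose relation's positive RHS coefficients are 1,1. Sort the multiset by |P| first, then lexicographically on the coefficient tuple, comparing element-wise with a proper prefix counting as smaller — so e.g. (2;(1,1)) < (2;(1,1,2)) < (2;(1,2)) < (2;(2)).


Primitive collections (18):

  P={1,2}:  v_{1} + v_{2} = 0  ⟹  sig = (2;())
  P={3,6}:  v_{3} + v_{6} = 0  ⟹  sig = (2;())
  P={8,10}:  v_{8} + v_{10} = v_{5} + v_{11}  ⟹  sig = (2;(1,1))
  P={1,5}:  v_{1} + v_{5} = v_{6} + v_{9} + v_{10}  ⟹  sig = (2;(1,1,1))
  P={1,8}:  v_{1} + v_{8} = v_{6} + v_{9} + v_{11}  ⟹  sig = (2;(1,1,1))
  P={1,11}:  v_{1} + v_{11} = v_{4} + v_{5} + v_{6}  ⟹  sig = (2;(1,1,1))
  P={3,5}:  v_{3} + v_{5} = v_{2} + v_{9} + v_{10}  ⟹  sig = (2;(1,1,1))
  P={3,8}:  v_{3} + v_{8} = v_{2} + v_{9} + v_{11}  ⟹  sig = (2;(1,1,1))
  P={3,11}:  v_{3} + v_{11} = v_{2} + v_{4} + v_{5}  ⟹  sig = (2;(1,1,1))
  P={7,8}:  v_{7} + v_{8} = 3·v_{2} + 3·v_{6} + v_{9}  ⟹  sig = (2;(1,3,3))
  P={7,11}:  v_{7} + v_{11} = 2·v_{2} + 2·v_{6}  ⟹  sig = (2;(2,2))
  P={4,5,7}:  v_{4} + v_{5} + v_{7} = v_{2} + v_{6}  ⟹  sig = (3;(1,1))
  P={4,5,8}:  v_{4} + v_{5} + v_{8} = v_{9} + 2·v_{11}  ⟹  sig = (3;(1,2))
  P={9,10,11}:  v_{9} + v_{10} + v_{11} = v_{4} + 2·v_{5}  ⟹  sig = (3;(1,2))
  P={4,7,9,10}:  v_{4} + v_{7} + v_{9} + v_{10} = 0  ⟹  sig = (4;())
  P={2,4,5,6}:  v_{2} + v_{4} + v_{5} + v_{6} = v_{11}  ⟹  sig = (4;(1))
  P={2,6,9,10}:  v_{2} + v_{6} + v_{9} + v_{10} = v_{5}  ⟹  sig = (4;(1))
  P={2,6,9,11}:  v_{2} + v_{6} + v_{9} + v_{11} = v_{8}  ⟹  sig = (4;(1))

Hence PRS(X_Σ) =
{ (2;()) ×2,  (2;(1,1)),  (2;(1,1,1)) ×6,  (2;(1,3,3)),  (2;(2,2)),  (3;(1,1)),  (3;(1,2)) ×2,  (4;()),  (4;(1)) ×3 }


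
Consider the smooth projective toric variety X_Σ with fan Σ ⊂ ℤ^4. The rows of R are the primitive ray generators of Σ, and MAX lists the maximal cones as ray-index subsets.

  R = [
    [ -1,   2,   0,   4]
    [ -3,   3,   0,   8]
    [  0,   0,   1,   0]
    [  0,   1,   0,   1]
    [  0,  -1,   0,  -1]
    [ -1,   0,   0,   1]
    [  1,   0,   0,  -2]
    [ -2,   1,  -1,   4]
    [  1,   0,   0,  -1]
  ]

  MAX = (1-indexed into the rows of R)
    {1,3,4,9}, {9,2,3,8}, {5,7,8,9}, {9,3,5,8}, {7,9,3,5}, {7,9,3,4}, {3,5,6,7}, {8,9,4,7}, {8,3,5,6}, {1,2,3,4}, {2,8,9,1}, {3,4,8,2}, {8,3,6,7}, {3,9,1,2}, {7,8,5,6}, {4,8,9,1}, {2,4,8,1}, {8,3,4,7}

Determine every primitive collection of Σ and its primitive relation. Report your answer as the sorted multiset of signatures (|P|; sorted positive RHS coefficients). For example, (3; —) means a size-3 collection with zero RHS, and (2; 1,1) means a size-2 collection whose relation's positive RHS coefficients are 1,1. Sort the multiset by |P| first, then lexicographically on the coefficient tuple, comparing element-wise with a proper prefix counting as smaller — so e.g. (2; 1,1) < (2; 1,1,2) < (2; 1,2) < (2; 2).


Δ(Σ) — 9 vertices, 14 min non-faces:

  P = {4,5}:  v_{4} + v_{5} = 0 — sig = (2; —)
  P = {6,9}:  v_{6} + v_{9} = 0 — sig = (2; —)
  P = {1,5}:  v_{1} + v_{5} = v_{3} + v_{8} + v_{9} — sig = (2; 1,1,1)
  P = {1,6}:  v_{1} + v_{6} = v_{3} + v_{4} + v_{8} — sig = (2; 1,1,1)
  P = {4,6}:  v_{4} + v_{6} = v_{3} + v_{7} + v_{8} — sig = (2; 1,1,1)
  P = {2,7}:  v_{2} + v_{7} = v_{3} + 2·v_{4} + v_{8} — sig = (2; 1,1,2)
  P = {2,5}:  v_{2} + v_{5} = 2·v_{3} + 2·v_{8} + v_{9} — sig = (2; 1,2,2)
  P = {2,6}:  v_{2} + v_{6} = 2·v_{3} + v_{4} + 2·v_{8} — sig = (2; 1,2,2)
  P = {1,7}:  v_{1} + v_{7} = 2·v_{4} — sig = (2; 2)
  P = {1,3,8}:  v_{1} + v_{3} + v_{8} = v_{2} — sig = (3; 1)
  P = {2,4,9}:  v_{2} + v_{4} + v_{9} = 2·v_{1} — sig = (3; 2)
  P = {3,4,8,9}:  v_{3} + v_{4} + v_{8} + v_{9} = v_{1} — sig = (4; 1)
  P = {3,5,7,8}:  v_{3} + v_{5} + v_{7} + v_{8} = v_{6} — sig = (4; 1)
  P = {3,7,8,9}:  v_{3} + v_{7} + v_{8} + v_{9} = v_{4} — sig = (4; 1)

Sorted signature multiset PRS(X):
[(2; —), (2; —), (2; 1,1,1), (2; 1,1,1), (2; 1,1,1), (2; 1,1,2), (2; 1,2,2), (2; 1,2,2), (2; 2), (3; 1), (3; 2), (4; 1), (4; 1), (4; 1)]


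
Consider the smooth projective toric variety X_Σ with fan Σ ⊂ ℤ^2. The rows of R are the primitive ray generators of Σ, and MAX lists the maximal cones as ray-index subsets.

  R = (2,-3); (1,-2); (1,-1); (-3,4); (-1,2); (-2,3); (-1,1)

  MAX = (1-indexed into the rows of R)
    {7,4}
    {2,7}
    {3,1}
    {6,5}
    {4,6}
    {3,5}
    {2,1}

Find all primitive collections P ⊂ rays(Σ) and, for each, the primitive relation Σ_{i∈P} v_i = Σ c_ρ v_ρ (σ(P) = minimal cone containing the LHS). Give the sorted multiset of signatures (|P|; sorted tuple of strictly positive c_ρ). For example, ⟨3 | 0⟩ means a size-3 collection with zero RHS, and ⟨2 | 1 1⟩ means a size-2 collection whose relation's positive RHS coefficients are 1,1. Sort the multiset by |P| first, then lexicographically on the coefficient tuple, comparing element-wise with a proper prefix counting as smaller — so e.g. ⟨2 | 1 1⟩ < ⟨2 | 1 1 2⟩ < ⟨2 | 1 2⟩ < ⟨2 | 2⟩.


14 minimal non-faces of Δ(Σ) (on 7 rays):

  P={1,6}:  v_{1} + v_{6} = 0  ⇒ sig = ⟨2 | 0⟩
  P={2,5}:  v_{2} + v_{5} = 0  ⇒ sig = ⟨2 | 0⟩
  P={3,7}:  v_{3} + v_{7} = 0  ⇒ sig = ⟨2 | 0⟩
  P={1,4}:  v_{1} + v_{4} = v_{7}  ⇒ sig = ⟨2 | 1⟩
  P={1,5}:  v_{1} + v_{5} = v_{3}  ⇒ sig = ⟨2 | 1⟩
  P={1,7}:  v_{1} + v_{7} = v_{2}  ⇒ sig = ⟨2 | 1⟩
  P={2,3}:  v_{2} + v_{3} = v_{1}  ⇒ sig = ⟨2 | 1⟩
  P={2,6}:  v_{2} + v_{6} = v_{7}  ⇒ sig = ⟨2 | 1⟩
  P={3,4}:  v_{3} + v_{4} = v_{6}  ⇒ sig = ⟨2 | 1⟩
  P={3,6}:  v_{3} + v_{6} = v_{5}  ⇒ sig = ⟨2 | 1⟩
  P={5,7}:  v_{5} + v_{7} = v_{6}  ⇒ sig = ⟨2 | 1⟩
  P={6,7}:  v_{6} + v_{7} = v_{4}  ⇒ sig = ⟨2 | 1⟩
  P={2,4}:  v_{2} + v_{4} = 2·v_{7}  ⇒ sig = ⟨2 | 2⟩
  P={4,5}:  v_{4} + v_{5} = 2·v_{6}  ⇒ sig = ⟨2 | 2⟩

so the primitive-relation signature multiset is
    |P|=2: 14 collections, coeffs (), (), (), (1), (1), (1), (1), (1), (1), (1), (1), (1), (2), (2)


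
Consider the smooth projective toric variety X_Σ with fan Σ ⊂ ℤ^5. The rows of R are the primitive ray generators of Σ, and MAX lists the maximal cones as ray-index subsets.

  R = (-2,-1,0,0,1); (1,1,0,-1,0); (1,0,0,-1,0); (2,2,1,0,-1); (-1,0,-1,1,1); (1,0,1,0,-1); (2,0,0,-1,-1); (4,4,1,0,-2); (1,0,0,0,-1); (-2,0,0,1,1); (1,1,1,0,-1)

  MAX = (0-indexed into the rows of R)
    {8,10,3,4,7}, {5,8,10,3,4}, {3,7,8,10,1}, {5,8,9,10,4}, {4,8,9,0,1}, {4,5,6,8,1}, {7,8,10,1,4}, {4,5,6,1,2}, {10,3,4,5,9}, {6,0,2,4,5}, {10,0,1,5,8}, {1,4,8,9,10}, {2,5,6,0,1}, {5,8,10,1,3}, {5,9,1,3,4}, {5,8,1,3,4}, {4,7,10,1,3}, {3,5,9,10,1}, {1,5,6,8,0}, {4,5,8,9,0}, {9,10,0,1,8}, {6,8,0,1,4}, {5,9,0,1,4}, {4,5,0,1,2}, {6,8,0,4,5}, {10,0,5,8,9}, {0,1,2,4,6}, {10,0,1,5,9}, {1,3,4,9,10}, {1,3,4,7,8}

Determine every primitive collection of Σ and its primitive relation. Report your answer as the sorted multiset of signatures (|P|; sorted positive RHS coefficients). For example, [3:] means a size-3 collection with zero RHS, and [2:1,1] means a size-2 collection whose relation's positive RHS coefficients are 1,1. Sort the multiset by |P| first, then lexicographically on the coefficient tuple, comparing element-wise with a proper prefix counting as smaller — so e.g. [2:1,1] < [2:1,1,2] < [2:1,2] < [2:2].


|primitive collections| = 20. Relations:

  P={6,9}:  v_{6} + v_{9} = 0  ⟹  sig = [2:]
  P={2,8}:  v_{2} + v_{8} = v_{6}  ⟹  sig = [2:1]
  P={2,10}:  v_{2} + v_{10} = v_{1} + v_{5}  ⟹  sig = [2:1,1]
  P={0,3}:  v_{0} + v_{3} = v_{1} + v_{5} + v_{9}  ⟹  sig = [2:1,1,1]
  P={6,10}:  v_{6} + v_{10} = v_{1} + v_{5} + v_{8}  ⟹  sig = [2:1,1,1]
  P={2,9}:  v_{2} + v_{9} = v_{0} + v_{1} + v_{4} + v_{5}  ⟹  sig = [2:1,1,1,1]
  P={2,7}:  v_{2} + v_{7} = 2·v_{1} + v_{3} + v_{4} + v_{5} + v_{8}  ⟹  sig = [2:1,1,1,1,2]
  P={6,7}:  v_{6} + v_{7} = 2·v_{1} + v_{3} + v_{4} + v_{5} + 2·v_{8}  ⟹  sig = [2:1,1,1,2,2]
  P={0,7}:  v_{0} + v_{7} = v_{1} + v_{4} + 2·v_{10}  ⟹  sig = [2:1,1,2]
  P={3,6}:  v_{3} + v_{6} = 2·v_{1} + v_{4} + 2·v_{5} + v_{8}  ⟹  sig = [2:1,1,2,2]
  P={5,7}:  v_{5} + v_{7} = 2·v_{3} + v_{8}  ⟹  sig = [2:1,2]
  P={2,3}:  v_{2} + v_{3} = 2·v_{1} + v_{4} + 2·v_{5}  ⟹  sig = [2:1,2,2]
  P={7,9}:  v_{7} + v_{9} = v_{1} + 2·v_{4} + 3·v_{10}  ⟹  sig = [2:1,2,3]
  P={0,4,10}:  v_{0} + v_{4} + v_{10} = v_{9}  ⟹  sig = [3:1]
  P={3,8,9}:  v_{3} + v_{8} + v_{9} = v_{4} + 2·v_{10}  ⟹  sig = [3:1,2]
  P={1,4,5,10}:  v_{1} + v_{4} + v_{5} + v_{10} = v_{3}  ⟹  sig = [4:1]
  P={1,5,8,9}:  v_{1} + v_{5} + v_{8} + v_{9} = v_{10}  ⟹  sig = [4:1]
  P={0,1,4,5,8}:  v_{0} + v_{1} + v_{4} + v_{5} + v_{8} = 0  ⟹  sig = [5:]
  P={0,1,4,5,6}:  v_{0} + v_{1} + v_{4} + v_{5} + v_{6} = v_{2}  ⟹  sig = [5:1]
  P={1,3,4,8,10}:  v_{1} + v_{3} + v_{4} + v_{8} + v_{10} = v_{7}  ⟹  sig = [5:1]

Signatures (|P|; sorted positive RHS coefficients), sorted:
{ [2:],  [2:1],  [2:1,1],  [2:1,1,1] ×2,  [2:1,1,1,1],  [2:1,1,1,1,2],  [2:1,1,1,2,2],  [2:1,1,2],  [2:1,1,2,2],  [2:1,2],  [2:1,2,2],  [2:1,2,3],  [3:1],  [3:1,2],  [4:1] ×2,  [5:],  [5:1] ×2 }


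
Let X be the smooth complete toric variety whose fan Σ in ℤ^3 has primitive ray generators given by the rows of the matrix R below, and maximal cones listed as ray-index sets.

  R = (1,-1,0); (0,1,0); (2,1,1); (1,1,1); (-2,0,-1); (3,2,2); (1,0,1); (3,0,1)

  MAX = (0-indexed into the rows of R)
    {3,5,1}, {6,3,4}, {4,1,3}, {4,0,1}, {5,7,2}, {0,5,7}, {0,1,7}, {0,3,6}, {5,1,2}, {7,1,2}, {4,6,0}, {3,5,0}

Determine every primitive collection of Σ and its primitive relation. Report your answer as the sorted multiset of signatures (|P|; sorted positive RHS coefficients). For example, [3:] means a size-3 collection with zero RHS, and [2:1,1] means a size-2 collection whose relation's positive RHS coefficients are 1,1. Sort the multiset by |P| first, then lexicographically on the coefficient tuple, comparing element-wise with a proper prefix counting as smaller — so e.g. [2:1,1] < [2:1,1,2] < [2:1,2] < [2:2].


Σ has 14 primitive collections:

  {0,2}:  v_{0} + v_{2} = v_{7}  so sig = [2:1]
  {1,6}:  v_{1} + v_{6} = v_{3}  so sig = [2:1]
  {2,3}:  v_{2} + v_{3} = v_{5}  so sig = [2:1]
  {2,4}:  v_{2} + v_{4} = v_{1}  so sig = [2:1]
  {3,7}:  v_{3} + v_{7} = v_{0} + v_{5}  so sig = [2:1,1]
  {4,5}:  v_{4} + v_{5} = v_{1} + v_{3}  so sig = [2:1,1]
  {4,7}:  v_{4} + v_{7} = v_{0} + v_{1}  so sig = [2:1,1]
  {2,6}:  v_{2} + v_{6} = v_{0} + 2·v_{3}  so sig = [2:1,2]
  {5,6}:  v_{5} + v_{6} = v_{0} + 3·v_{3}  so sig = [2:1,3]
  {6,7}:  v_{6} + v_{7} = 2·v_{0} + 2·v_{3}  so sig = [2:2,2]
  {0,3,4}:  v_{0} + v_{3} + v_{4} = 0  so sig = [3:]
  {0,1,3}:  v_{0} + v_{1} + v_{3} = v_{2}  so sig = [3:1]
  {0,1,5}:  v_{0} + v_{1} + v_{5} = 2·v_{2}  so sig = [3:2]
  {1,5,7}:  v_{1} + v_{5} + v_{7} = 3·v_{2}  so sig = [3:3]

Signatures (|P|; sorted positive RHS coefficients), sorted:
[[2:1], [2:1], [2:1], [2:1], [2:1,1], [2:1,1], [2:1,1], [2:1,2], [2:1,3], [2:2,2], [3:], [3:1], [3:2], [3:3]]


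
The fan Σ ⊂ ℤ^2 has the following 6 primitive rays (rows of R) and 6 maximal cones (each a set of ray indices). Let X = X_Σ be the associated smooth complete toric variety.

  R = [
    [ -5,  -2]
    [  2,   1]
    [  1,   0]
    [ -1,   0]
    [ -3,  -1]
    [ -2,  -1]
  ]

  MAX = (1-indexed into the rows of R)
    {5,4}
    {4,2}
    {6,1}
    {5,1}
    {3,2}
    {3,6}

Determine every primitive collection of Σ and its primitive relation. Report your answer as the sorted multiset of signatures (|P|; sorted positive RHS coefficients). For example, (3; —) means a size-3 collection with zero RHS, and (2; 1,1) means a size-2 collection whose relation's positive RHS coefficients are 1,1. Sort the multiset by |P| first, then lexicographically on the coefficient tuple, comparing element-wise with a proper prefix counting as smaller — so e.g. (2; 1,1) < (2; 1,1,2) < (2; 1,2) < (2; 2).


Minimal non-faces — 9 found among 6 rays, 6 max cones:

  • {2,6}:  v_{2} + v_{6} = 0 ; sig = (2; —)
  • {3,4}:  v_{3} + v_{4} = 0 ; sig = (2; —)
  • {1,2}:  v_{1} + v_{2} = v_{5} ; sig = (2; 1)
  • {2,5}:  v_{2} + v_{5} = v_{4} ; sig = (2; 1)
  • {3,5}:  v_{3} + v_{5} = v_{6} ; sig = (2; 1)
  • {4,6}:  v_{4} + v_{6} = v_{5} ; sig = (2; 1)
  • {5,6}:  v_{5} + v_{6} = v_{1} ; sig = (2; 1)
  • {1,3}:  v_{1} + v_{3} = 2·v_{6} ; sig = (2; 2)
  • {1,4}:  v_{1} + v_{4} = 2·v_{5} ; sig = (2; 2)

Sorted signature multiset PRS(X):
{ (2; —) ×2,  (2; 1) ×5,  (2; 2) ×2 }


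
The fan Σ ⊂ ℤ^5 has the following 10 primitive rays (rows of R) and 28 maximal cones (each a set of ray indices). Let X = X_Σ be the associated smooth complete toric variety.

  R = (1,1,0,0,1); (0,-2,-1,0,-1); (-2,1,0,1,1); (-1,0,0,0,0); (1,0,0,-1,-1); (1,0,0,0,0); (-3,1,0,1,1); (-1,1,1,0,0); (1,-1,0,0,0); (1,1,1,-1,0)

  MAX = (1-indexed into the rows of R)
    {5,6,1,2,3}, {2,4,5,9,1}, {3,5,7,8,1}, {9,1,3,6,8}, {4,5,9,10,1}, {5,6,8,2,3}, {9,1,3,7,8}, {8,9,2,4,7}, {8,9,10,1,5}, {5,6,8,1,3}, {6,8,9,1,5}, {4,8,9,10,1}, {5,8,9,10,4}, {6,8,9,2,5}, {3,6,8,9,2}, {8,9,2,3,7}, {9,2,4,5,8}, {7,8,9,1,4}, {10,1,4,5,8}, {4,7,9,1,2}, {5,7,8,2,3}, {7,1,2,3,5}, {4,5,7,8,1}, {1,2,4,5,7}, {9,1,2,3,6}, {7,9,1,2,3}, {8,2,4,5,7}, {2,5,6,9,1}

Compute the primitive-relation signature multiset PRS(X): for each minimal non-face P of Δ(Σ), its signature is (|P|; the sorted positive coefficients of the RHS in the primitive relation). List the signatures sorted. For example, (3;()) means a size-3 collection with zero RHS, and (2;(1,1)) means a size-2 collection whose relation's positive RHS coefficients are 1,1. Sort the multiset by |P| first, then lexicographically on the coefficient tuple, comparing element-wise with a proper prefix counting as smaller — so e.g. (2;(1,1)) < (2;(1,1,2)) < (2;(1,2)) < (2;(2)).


Primitive collections (11):

  • {4,6}:  v_{4} + v_{6} = 0  →  sig = (2;())
  • {3,4}:  v_{3} + v_{4} = v_{7}  →  sig = (2;(1))
  • {6,7}:  v_{6} + v_{7} = v_{3}  →  sig = (2;(1))
  • {2,10}:  v_{2} + v_{10} = v_{4} + v_{5} + v_{9}  →  sig = (2;(1,1,1))
  • {3,10}:  v_{3} + v_{10} = v_{1} + v_{4} + v_{8}  →  sig = (2;(1,1,1))
  • {6,10}:  v_{6} + v_{10} = v_{1} + v_{5} + v_{8} + v_{9}  →  sig = (2;(1,1,1,1))
  • {7,10}:  v_{7} + v_{10} = v_{1} + 2·v_{4} + v_{8}  →  sig = (2;(1,1,2))
  • {1,2,8}:  v_{1} + v_{2} + v_{8} = 0  →  sig = (3;())
  • {3,5,9}:  v_{3} + v_{5} + v_{9} = 0  →  sig = (3;())
  • {5,7,9}:  v_{5} + v_{7} + v_{9} = v_{4}  →  sig = (3;(1))
  • {1,4,5,8,9}:  v_{1} + v_{4} + v_{5} + v_{8} + v_{9} = v_{10}  →  sig = (5;(1))

Signatures (|P|; sorted positive RHS coefficients), sorted:
    (2;())
    (2;(1))
    (2;(1))
    (2;(1,1,1))
    (2;(1,1,1))
    (2;(1,1,1,1))
    (2;(1,1,2))
    (3;())
    (3;())
    (3;(1))
    (5;(1))
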